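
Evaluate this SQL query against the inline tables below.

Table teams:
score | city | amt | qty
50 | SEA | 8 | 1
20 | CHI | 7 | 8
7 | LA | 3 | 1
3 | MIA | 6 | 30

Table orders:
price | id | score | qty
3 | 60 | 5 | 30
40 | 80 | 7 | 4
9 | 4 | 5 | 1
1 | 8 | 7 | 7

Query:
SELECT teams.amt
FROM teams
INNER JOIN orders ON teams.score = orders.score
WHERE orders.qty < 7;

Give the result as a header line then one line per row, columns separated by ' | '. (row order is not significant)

== RESULT ==
teams.amt
3

Derivation:
After JOIN orders (2 rows):
teams.score | teams.city | teams.amt | teams.qty | orders.price | orders.id | orders.score | orders.qty
7 | LA | 3 | 1 | 40 | 80 | 7 | 4
7 | LA | 3 | 1 | 1 | 8 | 7 | 7
After WHERE (1 rows):
teams.score | teams.city | teams.amt | teams.qty | orders.price | orders.id | orders.score | orders.qty
7 | LA | 3 | 1 | 40 | 80 | 7 | 4
After SELECT (1 rows):
teams.amt
3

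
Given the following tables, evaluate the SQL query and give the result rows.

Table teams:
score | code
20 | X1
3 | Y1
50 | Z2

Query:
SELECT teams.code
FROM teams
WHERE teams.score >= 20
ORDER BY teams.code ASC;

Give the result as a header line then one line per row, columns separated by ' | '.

== RESULT ==
teams.code
X1
Z2

Derivation:
After WHERE (2 rows):
teams.score | teams.code
20 | X1
50 | Z2
After SELECT (2 rows):
teams.code
X1
Z2
After ORDER BY (2 rows):
teams.code
X1
Z2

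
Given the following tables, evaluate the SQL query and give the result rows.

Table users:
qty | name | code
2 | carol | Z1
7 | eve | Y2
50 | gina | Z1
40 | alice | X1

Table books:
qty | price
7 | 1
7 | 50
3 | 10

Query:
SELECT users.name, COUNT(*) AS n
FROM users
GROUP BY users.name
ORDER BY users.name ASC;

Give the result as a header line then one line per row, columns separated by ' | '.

After GROUP BY (4 rows):
users.name | n
carol | 1
eve | 1
gina | 1
alice | 1
After ORDER BY (4 rows):
users.name | n
alice | 1
carol | 1
eve | 1
gina | 1

== RESULT ==
users.name | n
alice | 1
carol | 1
eve | 1
gina | 1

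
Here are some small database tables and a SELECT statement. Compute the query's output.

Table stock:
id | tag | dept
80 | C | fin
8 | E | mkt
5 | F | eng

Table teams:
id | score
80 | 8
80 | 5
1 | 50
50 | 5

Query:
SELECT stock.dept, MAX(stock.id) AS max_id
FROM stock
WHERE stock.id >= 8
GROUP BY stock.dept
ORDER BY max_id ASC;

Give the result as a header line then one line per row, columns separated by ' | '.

== RESULT ==
stock.dept | max_id
mkt | 8
fin | 80

Derivation:
After WHERE (2 rows):
stock.id | stock.tag | stock.dept
80 | C | fin
8 | E | mkt
After GROUP BY (2 rows):
stock.dept | max_id
fin | 80
mkt | 8
After ORDER BY (2 rows):
stock.dept | max_id
mkt | 8
fin | 80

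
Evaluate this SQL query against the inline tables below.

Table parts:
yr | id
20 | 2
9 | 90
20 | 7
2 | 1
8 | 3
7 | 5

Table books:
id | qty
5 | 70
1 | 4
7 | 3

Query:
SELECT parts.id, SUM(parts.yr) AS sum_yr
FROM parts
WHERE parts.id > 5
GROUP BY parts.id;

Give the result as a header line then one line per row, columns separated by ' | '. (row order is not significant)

== RESULT ==
parts.id | sum_yr
90 | 9
7 | 20

Derivation:
After WHERE (2 rows):
parts.yr | parts.id
9 | 90
20 | 7
After GROUP BY (2 rows):
parts.id | sum_yr
90 | 9
7 | 20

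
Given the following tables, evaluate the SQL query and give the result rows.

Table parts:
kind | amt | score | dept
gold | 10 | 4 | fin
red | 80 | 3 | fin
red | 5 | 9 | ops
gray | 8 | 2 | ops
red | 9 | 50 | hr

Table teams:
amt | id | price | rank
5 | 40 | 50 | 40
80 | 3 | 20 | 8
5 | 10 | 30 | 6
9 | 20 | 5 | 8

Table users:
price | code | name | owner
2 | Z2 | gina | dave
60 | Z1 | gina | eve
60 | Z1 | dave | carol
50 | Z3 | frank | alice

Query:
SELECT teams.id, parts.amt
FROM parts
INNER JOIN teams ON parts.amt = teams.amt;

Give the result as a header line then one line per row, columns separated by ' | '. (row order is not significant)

After JOIN teams (4 rows):
parts.kind | parts.amt | parts.score | parts.dept | teams.amt | teams.id | teams.price | teams.rank
red | 80 | 3 | fin | 80 | 3 | 20 | 8
red | 5 | 9 | ops | 5 | 40 | 50 | 40
red | 5 | 9 | ops | 5 | 10 | 30 | 6
red | 9 | 50 | hr | 9 | 20 | 5 | 8
After SELECT (4 rows):
teams.id | parts.amt
3 | 80
40 | 5
10 | 5
20 | 9

== RESULT ==
teams.id | parts.amt
3 | 80
40 | 5
10 | 5
20 | 9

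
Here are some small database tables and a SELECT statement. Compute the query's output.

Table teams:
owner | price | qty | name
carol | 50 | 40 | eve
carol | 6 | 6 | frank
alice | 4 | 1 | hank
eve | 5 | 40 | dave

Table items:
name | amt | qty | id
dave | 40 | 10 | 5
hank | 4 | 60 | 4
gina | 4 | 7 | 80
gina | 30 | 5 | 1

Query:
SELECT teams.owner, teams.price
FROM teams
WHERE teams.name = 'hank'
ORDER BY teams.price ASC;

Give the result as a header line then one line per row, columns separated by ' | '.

== RESULT ==
teams.owner | teams.price
alice | 4

Derivation:
After WHERE (1 rows):
teams.owner | teams.price | teams.qty | teams.name
alice | 4 | 1 | hank
After SELECT (1 rows):
teams.owner | teams.price
alice | 4
After ORDER BY (1 rows):
teams.owner | teams.price
alice | 4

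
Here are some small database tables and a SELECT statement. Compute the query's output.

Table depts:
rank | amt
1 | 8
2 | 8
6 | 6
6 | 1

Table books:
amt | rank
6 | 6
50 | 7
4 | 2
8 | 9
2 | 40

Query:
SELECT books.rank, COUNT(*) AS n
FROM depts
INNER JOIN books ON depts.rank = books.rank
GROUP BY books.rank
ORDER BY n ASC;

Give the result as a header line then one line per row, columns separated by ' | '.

After JOIN books (3 rows):
depts.rank | depts.amt | books.amt | books.rank
2 | 8 | 4 | 2
6 | 6 | 6 | 6
6 | 1 | 6 | 6
After GROUP BY (2 rows):
books.rank | n
2 | 1
6 | 2
After ORDER BY (2 rows):
books.rank | n
2 | 1
6 | 2

== RESULT ==
books.rank | n
2 | 1
6 | 2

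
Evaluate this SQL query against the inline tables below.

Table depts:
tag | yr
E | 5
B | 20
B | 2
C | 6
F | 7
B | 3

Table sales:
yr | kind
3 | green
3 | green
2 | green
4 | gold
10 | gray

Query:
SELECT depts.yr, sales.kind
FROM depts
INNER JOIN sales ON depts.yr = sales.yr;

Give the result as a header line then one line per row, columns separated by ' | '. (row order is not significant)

== RESULT ==
depts.yr | sales.kind
2 | green
3 | green
3 | green

Derivation:
After JOIN sales (3 rows):
depts.tag | depts.yr | sales.yr | sales.kind
B | 2 | 2 | green
B | 3 | 3 | green
B | 3 | 3 | green
After SELECT (3 rows):
depts.yr | sales.kind
2 | green
3 | green
3 | green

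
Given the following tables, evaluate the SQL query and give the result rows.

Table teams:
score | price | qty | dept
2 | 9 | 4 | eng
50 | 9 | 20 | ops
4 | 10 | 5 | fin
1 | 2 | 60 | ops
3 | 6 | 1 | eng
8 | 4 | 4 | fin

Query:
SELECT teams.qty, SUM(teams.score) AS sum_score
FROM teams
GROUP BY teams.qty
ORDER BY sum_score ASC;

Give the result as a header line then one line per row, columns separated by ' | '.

== RESULT ==
teams.qty | sum_score
60 | 1
1 | 3
5 | 4
4 | 10
20 | 50

Derivation:
After GROUP BY (5 rows):
teams.qty | sum_score
4 | 10
20 | 50
5 | 4
60 | 1
1 | 3
After ORDER BY (5 rows):
teams.qty | sum_score
60 | 1
1 | 3
5 | 4
4 | 10
20 | 50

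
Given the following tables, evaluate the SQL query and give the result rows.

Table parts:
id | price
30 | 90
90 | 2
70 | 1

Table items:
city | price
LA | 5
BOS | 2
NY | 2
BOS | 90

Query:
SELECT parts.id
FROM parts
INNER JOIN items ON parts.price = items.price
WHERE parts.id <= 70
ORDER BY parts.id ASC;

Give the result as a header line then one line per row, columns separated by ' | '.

== RESULT ==
parts.id
30

Derivation:
After JOIN items (3 rows):
parts.id | parts.price | items.city | items.price
30 | 90 | BOS | 90
90 | 2 | BOS | 2
90 | 2 | NY | 2
After WHERE (1 rows):
parts.id | parts.price | items.city | items.price
30 | 90 | BOS | 90
After SELECT (1 rows):
parts.id
30
After ORDER BY (1 rows):
parts.id
30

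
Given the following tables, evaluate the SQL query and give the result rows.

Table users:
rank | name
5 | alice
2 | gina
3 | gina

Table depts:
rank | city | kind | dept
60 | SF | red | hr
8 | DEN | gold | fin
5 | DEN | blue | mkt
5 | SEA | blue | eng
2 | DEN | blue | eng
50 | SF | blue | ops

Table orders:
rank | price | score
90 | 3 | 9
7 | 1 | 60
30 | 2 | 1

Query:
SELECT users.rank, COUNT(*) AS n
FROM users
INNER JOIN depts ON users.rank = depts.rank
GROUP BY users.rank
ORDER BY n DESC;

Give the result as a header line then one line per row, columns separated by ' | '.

== RESULT ==
users.rank | n
5 | 2
2 | 1

Derivation:
After JOIN depts (3 rows):
users.rank | users.name | depts.rank | depts.city | depts.kind | depts.dept
5 | alice | 5 | DEN | blue | mkt
5 | alice | 5 | SEA | blue | eng
2 | gina | 2 | DEN | blue | eng
After GROUP BY (2 rows):
users.rank | n
5 | 2
2 | 1
After ORDER BY (2 rows):
users.rank | n
5 | 2
2 | 1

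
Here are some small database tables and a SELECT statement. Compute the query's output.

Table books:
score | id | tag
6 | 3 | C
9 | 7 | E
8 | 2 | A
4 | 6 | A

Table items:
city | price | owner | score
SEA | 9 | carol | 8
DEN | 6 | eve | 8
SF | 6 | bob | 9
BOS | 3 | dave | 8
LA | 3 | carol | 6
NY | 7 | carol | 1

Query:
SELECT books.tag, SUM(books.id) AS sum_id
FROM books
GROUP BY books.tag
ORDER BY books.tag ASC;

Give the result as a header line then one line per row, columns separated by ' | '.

After GROUP BY (3 rows):
books.tag | sum_id
C | 3
E | 7
A | 8
After ORDER BY (3 rows):
books.tag | sum_id
A | 8
C | 3
E | 7

== RESULT ==
books.tag | sum_id
A | 8
C | 3
E | 7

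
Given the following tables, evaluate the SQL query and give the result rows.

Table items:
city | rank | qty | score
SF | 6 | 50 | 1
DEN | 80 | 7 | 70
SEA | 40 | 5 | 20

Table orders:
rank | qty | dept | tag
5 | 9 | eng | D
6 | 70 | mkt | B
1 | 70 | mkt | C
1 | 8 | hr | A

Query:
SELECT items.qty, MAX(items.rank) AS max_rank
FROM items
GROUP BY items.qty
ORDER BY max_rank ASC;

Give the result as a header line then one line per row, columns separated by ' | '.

After GROUP BY (3 rows):
items.qty | max_rank
50 | 6
7 | 80
5 | 40
After ORDER BY (3 rows):
items.qty | max_rank
50 | 6
5 | 40
7 | 80

== RESULT ==
items.qty | max_rank
50 | 6
5 | 40
7 | 80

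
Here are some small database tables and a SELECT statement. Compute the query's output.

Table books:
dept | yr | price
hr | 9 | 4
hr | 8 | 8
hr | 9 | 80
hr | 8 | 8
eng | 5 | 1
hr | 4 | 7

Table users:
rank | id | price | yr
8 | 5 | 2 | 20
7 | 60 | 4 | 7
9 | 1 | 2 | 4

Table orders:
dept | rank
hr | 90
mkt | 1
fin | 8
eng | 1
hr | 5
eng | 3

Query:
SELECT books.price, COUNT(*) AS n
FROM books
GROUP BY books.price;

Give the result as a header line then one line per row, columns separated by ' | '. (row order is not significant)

After GROUP BY (5 rows):
books.price | n
4 | 1
8 | 2
80 | 1
1 | 1
7 | 1

== RESULT ==
books.price | n
4 | 1
8 | 2
80 | 1
1 | 1
7 | 1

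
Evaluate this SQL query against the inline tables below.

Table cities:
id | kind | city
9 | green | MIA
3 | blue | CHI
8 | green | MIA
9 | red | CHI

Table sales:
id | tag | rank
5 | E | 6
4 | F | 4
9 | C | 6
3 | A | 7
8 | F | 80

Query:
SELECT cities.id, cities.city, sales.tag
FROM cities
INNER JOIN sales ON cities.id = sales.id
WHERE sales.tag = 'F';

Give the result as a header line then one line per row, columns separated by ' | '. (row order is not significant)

== RESULT ==
cities.id | cities.city | sales.tag
8 | MIA | F

Derivation:
After JOIN sales (4 rows):
cities.id | cities.kind | cities.city | sales.id | sales.tag | sales.rank
9 | green | MIA | 9 | C | 6
3 | blue | CHI | 3 | A | 7
8 | green | MIA | 8 | F | 80
9 | red | CHI | 9 | C | 6
After WHERE (1 rows):
cities.id | cities.kind | cities.city | sales.id | sales.tag | sales.rank
8 | green | MIA | 8 | F | 80
After SELECT (1 rows):
cities.id | cities.city | sales.tag
8 | MIA | F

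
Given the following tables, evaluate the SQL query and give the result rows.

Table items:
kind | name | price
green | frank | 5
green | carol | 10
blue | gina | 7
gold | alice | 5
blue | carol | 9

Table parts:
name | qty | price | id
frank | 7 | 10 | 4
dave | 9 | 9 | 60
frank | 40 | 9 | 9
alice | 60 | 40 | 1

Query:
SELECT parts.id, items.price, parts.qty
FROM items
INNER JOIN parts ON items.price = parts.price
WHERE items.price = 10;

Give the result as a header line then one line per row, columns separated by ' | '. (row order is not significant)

After JOIN parts (3 rows):
items.kind | items.name | items.price | parts.name | parts.qty | parts.price | parts.id
green | carol | 10 | frank | 7 | 10 | 4
blue | carol | 9 | dave | 9 | 9 | 60
blue | carol | 9 | frank | 40 | 9 | 9
After WHERE (1 rows):
items.kind | items.name | items.price | parts.name | parts.qty | parts.price | parts.id
green | carol | 10 | frank | 7 | 10 | 4
After SELECT (1 rows):
parts.id | items.price | parts.qty
4 | 10 | 7

== RESULT ==
parts.id | items.price | parts.qty
4 | 10 | 7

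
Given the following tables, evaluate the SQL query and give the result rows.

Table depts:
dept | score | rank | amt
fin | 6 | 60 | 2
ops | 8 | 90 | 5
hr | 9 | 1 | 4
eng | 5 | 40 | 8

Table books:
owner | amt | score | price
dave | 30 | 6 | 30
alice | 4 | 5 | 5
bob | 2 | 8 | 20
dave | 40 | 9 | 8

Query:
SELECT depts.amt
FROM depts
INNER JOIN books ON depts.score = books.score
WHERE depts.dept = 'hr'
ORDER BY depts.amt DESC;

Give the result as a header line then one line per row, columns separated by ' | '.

== RESULT ==
depts.amt
4

Derivation:
After JOIN books (4 rows):
depts.dept | depts.score | depts.rank | depts.amt | books.owner | books.amt | books.score | books.price
fin | 6 | 60 | 2 | dave | 30 | 6 | 30
ops | 8 | 90 | 5 | bob | 2 | 8 | 20
hr | 9 | 1 | 4 | dave | 40 | 9 | 8
eng | 5 | 40 | 8 | alice | 4 | 5 | 5
After WHERE (1 rows):
depts.dept | depts.score | depts.rank | depts.amt | books.owner | books.amt | books.score | books.price
hr | 9 | 1 | 4 | dave | 40 | 9 | 8
After SELECT (1 rows):
depts.amt
4
After ORDER BY (1 rows):
depts.amt
4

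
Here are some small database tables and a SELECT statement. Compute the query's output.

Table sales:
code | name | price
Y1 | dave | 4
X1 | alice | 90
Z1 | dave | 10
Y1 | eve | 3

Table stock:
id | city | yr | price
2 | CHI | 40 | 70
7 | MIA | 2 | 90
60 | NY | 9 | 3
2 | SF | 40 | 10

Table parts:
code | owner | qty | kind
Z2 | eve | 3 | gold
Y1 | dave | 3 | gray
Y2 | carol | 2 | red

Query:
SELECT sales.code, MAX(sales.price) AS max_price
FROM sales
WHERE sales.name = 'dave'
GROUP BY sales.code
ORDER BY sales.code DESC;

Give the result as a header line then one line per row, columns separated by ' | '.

After WHERE (2 rows):
sales.code | sales.name | sales.price
Y1 | dave | 4
Z1 | dave | 10
After GROUP BY (2 rows):
sales.code | max_price
Y1 | 4
Z1 | 10
After ORDER BY (2 rows):
sales.code | max_price
Z1 | 10
Y1 | 4

== RESULT ==
sales.code | max_price
Z1 | 10
Y1 | 4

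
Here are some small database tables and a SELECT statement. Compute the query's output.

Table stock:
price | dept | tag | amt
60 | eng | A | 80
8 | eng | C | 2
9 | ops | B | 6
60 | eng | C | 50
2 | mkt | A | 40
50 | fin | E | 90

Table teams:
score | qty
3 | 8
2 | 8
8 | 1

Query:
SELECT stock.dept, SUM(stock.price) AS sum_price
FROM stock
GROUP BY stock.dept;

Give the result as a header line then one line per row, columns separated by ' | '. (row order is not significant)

== RESULT ==
stock.dept | sum_price
eng | 128
ops | 9
mkt | 2
fin | 50

Derivation:
After GROUP BY (4 rows):
stock.dept | sum_price
eng | 128
ops | 9
mkt | 2
fin | 50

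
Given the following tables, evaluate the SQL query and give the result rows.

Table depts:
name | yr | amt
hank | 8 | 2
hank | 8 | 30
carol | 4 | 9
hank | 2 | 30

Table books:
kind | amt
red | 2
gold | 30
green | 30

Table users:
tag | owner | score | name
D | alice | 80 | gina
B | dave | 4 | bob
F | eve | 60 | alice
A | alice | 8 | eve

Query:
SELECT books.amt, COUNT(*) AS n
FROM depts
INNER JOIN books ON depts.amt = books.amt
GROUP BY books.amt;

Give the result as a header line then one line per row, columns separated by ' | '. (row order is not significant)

== RESULT ==
books.amt | n
2 | 1
30 | 4

Derivation:
After JOIN books (5 rows):
depts.name | depts.yr | depts.amt | books.kind | books.amt
hank | 8 | 2 | red | 2
hank | 8 | 30 | gold | 30
hank | 8 | 30 | green | 30
hank | 2 | 30 | gold | 30
hank | 2 | 30 | green | 30
After GROUP BY (2 rows):
books.amt | n
2 | 1
30 | 4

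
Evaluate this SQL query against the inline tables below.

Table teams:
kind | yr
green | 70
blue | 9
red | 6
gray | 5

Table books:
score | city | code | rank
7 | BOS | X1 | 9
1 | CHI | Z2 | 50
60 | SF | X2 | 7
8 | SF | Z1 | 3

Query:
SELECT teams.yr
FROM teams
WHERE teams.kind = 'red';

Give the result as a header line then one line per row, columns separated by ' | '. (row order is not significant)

== RESULT ==
teams.yr
6

Derivation:
After WHERE (1 rows):
teams.kind | teams.yr
red | 6
After SELECT (1 rows):
teams.yr
6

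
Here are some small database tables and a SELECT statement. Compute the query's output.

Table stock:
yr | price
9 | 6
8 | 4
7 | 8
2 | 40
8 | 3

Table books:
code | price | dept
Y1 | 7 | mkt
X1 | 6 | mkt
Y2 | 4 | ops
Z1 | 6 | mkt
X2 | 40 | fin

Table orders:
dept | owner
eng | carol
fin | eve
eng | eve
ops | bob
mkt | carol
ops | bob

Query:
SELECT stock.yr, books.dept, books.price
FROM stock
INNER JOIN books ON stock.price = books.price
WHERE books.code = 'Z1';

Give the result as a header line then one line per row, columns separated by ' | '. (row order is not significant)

After JOIN books (4 rows):
stock.yr | stock.price | books.code | books.price | books.dept
9 | 6 | X1 | 6 | mkt
9 | 6 | Z1 | 6 | mkt
8 | 4 | Y2 | 4 | ops
2 | 40 | X2 | 40 | fin
After WHERE (1 rows):
stock.yr | stock.price | books.code | books.price | books.dept
9 | 6 | Z1 | 6 | mkt
After SELECT (1 rows):
stock.yr | books.dept | books.price
9 | mkt | 6

== RESULT ==
stock.yr | books.dept | books.price
9 | mkt | 6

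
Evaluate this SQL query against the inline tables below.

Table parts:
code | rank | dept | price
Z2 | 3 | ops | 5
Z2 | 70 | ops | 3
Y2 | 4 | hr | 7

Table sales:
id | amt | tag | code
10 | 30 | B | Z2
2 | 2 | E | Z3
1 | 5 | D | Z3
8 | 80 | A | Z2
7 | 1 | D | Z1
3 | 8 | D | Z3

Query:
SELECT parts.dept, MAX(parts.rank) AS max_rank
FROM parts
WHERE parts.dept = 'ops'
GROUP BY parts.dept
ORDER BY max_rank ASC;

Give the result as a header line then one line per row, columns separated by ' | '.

== RESULT ==
parts.dept | max_rank
ops | 70

Derivation:
After WHERE (2 rows):
parts.code | parts.rank | parts.dept | parts.price
Z2 | 3 | ops | 5
Z2 | 70 | ops | 3
After GROUP BY (1 rows):
parts.dept | max_rank
ops | 70
After ORDER BY (1 rows):
parts.dept | max_rank
ops | 70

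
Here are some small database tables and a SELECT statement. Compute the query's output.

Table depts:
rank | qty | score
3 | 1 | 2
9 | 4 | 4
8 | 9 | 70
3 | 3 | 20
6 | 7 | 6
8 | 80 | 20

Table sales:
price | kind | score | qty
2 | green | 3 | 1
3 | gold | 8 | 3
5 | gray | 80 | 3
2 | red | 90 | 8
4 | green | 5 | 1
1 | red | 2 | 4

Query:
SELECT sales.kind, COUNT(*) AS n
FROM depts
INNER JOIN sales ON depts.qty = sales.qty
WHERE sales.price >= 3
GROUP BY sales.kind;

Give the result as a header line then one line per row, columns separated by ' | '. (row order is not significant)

After JOIN sales (5 rows):
depts.rank | depts.qty | depts.score | sales.price | sales.kind | sales.score | sales.qty
3 | 1 | 2 | 2 | green | 3 | 1
3 | 1 | 2 | 4 | green | 5 | 1
9 | 4 | 4 | 1 | red | 2 | 4
3 | 3 | 20 | 3 | gold | 8 | 3
3 | 3 | 20 | 5 | gray | 80 | 3
After WHERE (3 rows):
depts.rank | depts.qty | depts.score | sales.price | sales.kind | sales.score | sales.qty
3 | 1 | 2 | 4 | green | 5 | 1
3 | 3 | 20 | 3 | gold | 8 | 3
3 | 3 | 20 | 5 | gray | 80 | 3
After GROUP BY (3 rows):
sales.kind | n
green | 1
gold | 1
gray | 1

== RESULT ==
sales.kind | n
green | 1
gold | 1
gray | 1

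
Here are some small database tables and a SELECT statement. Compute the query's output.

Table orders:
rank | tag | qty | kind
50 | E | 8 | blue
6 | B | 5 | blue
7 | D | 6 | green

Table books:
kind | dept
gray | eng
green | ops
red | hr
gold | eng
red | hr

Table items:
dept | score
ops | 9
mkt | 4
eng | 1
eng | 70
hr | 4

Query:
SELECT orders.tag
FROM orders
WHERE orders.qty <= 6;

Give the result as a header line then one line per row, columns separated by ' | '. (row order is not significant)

== RESULT ==
orders.tag
B
D

Derivation:
After WHERE (2 rows):
orders.rank | orders.tag | orders.qty | orders.kind
6 | B | 5 | blue
7 | D | 6 | green
After SELECT (2 rows):
orders.tag
B
D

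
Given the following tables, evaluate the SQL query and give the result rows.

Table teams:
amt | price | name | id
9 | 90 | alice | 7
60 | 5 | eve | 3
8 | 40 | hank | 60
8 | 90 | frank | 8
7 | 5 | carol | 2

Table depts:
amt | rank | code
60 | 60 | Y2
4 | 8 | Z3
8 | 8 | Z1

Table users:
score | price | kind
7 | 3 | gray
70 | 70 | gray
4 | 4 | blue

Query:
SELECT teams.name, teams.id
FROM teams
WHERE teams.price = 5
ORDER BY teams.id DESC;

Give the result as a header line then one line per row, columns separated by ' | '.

After WHERE (2 rows):
teams.amt | teams.price | teams.name | teams.id
60 | 5 | eve | 3
7 | 5 | carol | 2
After SELECT (2 rows):
teams.name | teams.id
eve | 3
carol | 2
After ORDER BY (2 rows):
teams.name | teams.id
eve | 3
carol | 2

== RESULT ==
teams.name | teams.id
eve | 3
carol | 2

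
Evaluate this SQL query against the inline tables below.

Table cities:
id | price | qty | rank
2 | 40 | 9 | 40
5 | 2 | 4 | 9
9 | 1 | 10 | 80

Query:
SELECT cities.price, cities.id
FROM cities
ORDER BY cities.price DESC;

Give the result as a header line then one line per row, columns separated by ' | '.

After SELECT (3 rows):
cities.price | cities.id
40 | 2
2 | 5
1 | 9
After ORDER BY (3 rows):
cities.price | cities.id
40 | 2
2 | 5
1 | 9

== RESULT ==
cities.price | cities.id
40 | 2
2 | 5
1 | 9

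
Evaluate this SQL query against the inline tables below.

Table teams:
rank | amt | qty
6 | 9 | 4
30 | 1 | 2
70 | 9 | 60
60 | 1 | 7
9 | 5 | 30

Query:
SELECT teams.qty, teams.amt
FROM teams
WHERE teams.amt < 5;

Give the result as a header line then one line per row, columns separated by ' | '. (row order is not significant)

After WHERE (2 rows):
teams.rank | teams.amt | teams.qty
30 | 1 | 2
60 | 1 | 7
After SELECT (2 rows):
teams.qty | teams.amt
2 | 1
7 | 1

== RESULT ==
teams.qty | teams.amt
2 | 1
7 | 1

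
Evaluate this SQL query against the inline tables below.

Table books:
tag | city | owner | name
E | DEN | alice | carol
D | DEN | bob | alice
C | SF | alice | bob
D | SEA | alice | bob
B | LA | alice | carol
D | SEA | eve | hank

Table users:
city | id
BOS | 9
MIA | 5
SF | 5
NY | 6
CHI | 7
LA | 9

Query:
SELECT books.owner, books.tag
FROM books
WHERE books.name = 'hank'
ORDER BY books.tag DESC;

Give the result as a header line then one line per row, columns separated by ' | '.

== RESULT ==
books.owner | books.tag
eve | D

Derivation:
After WHERE (1 rows):
books.tag | books.city | books.owner | books.name
D | SEA | eve | hank
After SELECT (1 rows):
books.owner | books.tag
eve | D
After ORDER BY (1 rows):
books.owner | books.tag
eve | D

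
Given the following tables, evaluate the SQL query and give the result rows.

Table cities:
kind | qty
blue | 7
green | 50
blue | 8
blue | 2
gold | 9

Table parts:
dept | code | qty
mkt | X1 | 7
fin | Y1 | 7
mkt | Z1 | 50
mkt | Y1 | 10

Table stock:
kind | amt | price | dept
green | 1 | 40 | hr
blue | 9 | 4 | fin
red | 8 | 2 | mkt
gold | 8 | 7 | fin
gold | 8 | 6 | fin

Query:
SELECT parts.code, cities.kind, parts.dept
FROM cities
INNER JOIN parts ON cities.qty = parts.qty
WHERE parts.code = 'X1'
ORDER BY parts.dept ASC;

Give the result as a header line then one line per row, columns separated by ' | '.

== RESULT ==
parts.code | cities.kind | parts.dept
X1 | blue | mkt

Derivation:
After JOIN parts (3 rows):
cities.kind | cities.qty | parts.dept | parts.code | parts.qty
blue | 7 | mkt | X1 | 7
blue | 7 | fin | Y1 | 7
green | 50 | mkt | Z1 | 50
After WHERE (1 rows):
cities.kind | cities.qty | parts.dept | parts.code | parts.qty
blue | 7 | mkt | X1 | 7
After SELECT (1 rows):
parts.code | cities.kind | parts.dept
X1 | blue | mkt
After ORDER BY (1 rows):
parts.code | cities.kind | parts.dept
X1 | blue | mkt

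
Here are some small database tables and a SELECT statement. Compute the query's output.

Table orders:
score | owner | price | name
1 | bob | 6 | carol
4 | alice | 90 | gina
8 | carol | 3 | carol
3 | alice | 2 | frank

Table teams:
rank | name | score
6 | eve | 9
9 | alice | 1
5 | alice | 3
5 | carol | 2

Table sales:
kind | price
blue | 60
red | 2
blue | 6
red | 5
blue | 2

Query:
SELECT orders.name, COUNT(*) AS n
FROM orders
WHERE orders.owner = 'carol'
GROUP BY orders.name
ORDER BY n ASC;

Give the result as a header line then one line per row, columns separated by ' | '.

== RESULT ==
orders.name | n
carol | 1

Derivation:
After WHERE (1 rows):
orders.score | orders.owner | orders.price | orders.name
8 | carol | 3 | carol
After GROUP BY (1 rows):
orders.name | n
carol | 1
After ORDER BY (1 rows):
orders.name | n
carol | 1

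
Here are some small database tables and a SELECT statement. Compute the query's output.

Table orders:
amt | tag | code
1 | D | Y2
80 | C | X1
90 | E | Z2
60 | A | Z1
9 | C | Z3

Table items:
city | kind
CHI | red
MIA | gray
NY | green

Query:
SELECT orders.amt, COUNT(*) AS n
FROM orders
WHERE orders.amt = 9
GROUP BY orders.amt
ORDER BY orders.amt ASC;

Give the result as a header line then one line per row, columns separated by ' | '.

== RESULT ==
orders.amt | n
9 | 1

Derivation:
After WHERE (1 rows):
orders.amt | orders.tag | orders.code
9 | C | Z3
After GROUP BY (1 rows):
orders.amt | n
9 | 1
After ORDER BY (1 rows):
orders.amt | n
9 | 1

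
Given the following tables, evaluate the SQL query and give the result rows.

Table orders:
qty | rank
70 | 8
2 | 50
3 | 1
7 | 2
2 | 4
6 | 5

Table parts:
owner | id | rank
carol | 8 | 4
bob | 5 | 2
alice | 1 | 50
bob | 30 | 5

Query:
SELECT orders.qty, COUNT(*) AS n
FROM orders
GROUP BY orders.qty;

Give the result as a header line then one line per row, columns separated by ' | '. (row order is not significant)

== RESULT ==
orders.qty | n
70 | 1
2 | 2
3 | 1
7 | 1
6 | 1

Derivation:
After GROUP BY (5 rows):
orders.qty | n
70 | 1
2 | 2
3 | 1
7 | 1
6 | 1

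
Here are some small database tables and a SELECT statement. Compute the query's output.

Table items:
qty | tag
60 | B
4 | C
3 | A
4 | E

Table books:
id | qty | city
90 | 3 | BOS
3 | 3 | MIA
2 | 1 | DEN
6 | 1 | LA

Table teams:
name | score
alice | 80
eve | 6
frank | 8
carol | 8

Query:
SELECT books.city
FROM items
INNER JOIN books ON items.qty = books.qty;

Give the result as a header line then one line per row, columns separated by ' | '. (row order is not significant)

== RESULT ==
books.city
BOS
MIA

Derivation:
After JOIN books (2 rows):
items.qty | items.tag | books.id | books.qty | books.city
3 | A | 90 | 3 | BOS
3 | A | 3 | 3 | MIA
After SELECT (2 rows):
books.city
BOS
MIA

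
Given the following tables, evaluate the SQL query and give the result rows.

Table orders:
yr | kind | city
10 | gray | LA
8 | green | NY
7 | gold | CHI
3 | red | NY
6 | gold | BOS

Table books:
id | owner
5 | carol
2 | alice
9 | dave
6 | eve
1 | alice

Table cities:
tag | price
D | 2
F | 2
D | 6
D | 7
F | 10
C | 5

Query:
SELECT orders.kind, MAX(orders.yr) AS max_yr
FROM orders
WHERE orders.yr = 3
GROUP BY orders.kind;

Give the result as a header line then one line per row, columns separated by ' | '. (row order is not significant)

After WHERE (1 rows):
orders.yr | orders.kind | orders.city
3 | red | NY
After GROUP BY (1 rows):
orders.kind | max_yr
red | 3

== RESULT ==
orders.kind | max_yr
red | 3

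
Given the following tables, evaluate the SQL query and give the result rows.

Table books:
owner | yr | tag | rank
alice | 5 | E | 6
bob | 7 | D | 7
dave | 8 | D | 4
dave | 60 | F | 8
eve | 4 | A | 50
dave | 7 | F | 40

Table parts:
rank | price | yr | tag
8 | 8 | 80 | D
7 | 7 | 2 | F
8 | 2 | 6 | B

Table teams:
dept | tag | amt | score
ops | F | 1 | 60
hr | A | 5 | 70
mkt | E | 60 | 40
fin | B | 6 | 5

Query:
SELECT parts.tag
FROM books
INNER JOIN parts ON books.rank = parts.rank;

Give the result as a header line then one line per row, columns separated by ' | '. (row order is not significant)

After JOIN parts (3 rows):
books.owner | books.yr | books.tag | books.rank | parts.rank | parts.price | parts.yr | parts.tag
bob | 7 | D | 7 | 7 | 7 | 2 | F
dave | 60 | F | 8 | 8 | 8 | 80 | D
dave | 60 | F | 8 | 8 | 2 | 6 | B
After SELECT (3 rows):
parts.tag
F
D
B

== RESULT ==
parts.tag
F
D
B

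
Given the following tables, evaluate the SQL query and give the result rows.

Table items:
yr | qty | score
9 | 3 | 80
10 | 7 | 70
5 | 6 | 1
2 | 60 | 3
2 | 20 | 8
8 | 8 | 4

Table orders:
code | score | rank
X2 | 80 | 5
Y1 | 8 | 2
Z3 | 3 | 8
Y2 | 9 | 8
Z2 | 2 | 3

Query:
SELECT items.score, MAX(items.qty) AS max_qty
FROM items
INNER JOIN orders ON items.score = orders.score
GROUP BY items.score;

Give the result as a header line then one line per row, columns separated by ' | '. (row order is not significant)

== RESULT ==
items.score | max_qty
80 | 3
3 | 60
8 | 20

Derivation:
After JOIN orders (3 rows):
items.yr | items.qty | items.score | orders.code | orders.score | orders.rank
9 | 3 | 80 | X2 | 80 | 5
2 | 60 | 3 | Z3 | 3 | 8
2 | 20 | 8 | Y1 | 8 | 2
After GROUP BY (3 rows):
items.score | max_qty
80 | 3
3 | 60
8 | 20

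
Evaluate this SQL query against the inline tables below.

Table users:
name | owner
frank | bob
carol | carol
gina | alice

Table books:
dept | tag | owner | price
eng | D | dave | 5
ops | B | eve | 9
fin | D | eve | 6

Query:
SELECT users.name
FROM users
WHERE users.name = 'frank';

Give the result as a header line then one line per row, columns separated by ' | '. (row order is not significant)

== RESULT ==
users.name
frank

Derivation:
After WHERE (1 rows):
users.name | users.owner
frank | bob
After SELECT (1 rows):
users.name
frank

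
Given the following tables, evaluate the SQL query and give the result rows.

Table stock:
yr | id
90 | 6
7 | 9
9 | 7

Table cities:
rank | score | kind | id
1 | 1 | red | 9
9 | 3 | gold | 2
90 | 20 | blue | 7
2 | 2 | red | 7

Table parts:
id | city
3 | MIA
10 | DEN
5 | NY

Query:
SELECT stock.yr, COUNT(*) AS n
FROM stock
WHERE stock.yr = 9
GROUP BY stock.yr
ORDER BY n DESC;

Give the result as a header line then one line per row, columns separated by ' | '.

After WHERE (1 rows):
stock.yr | stock.id
9 | 7
After GROUP BY (1 rows):
stock.yr | n
9 | 1
After ORDER BY (1 rows):
stock.yr | n
9 | 1

== RESULT ==
stock.yr | n
9 | 1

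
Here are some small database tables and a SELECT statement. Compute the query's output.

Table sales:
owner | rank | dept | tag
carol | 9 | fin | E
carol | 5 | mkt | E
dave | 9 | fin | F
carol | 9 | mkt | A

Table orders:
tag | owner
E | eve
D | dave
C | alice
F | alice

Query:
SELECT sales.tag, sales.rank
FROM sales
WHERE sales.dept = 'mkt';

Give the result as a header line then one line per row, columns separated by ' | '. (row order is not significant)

== RESULT ==
sales.tag | sales.rank
E | 5
A | 9

Derivation:
After WHERE (2 rows):
sales.owner | sales.rank | sales.dept | sales.tag
carol | 5 | mkt | E
carol | 9 | mkt | A
After SELECT (2 rows):
sales.tag | sales.rank
E | 5
A | 9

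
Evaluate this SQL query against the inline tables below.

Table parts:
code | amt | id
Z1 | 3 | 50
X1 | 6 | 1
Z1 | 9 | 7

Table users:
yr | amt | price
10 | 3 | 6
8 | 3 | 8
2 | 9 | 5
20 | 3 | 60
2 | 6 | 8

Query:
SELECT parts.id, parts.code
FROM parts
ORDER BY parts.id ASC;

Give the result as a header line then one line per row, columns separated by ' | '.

After SELECT (3 rows):
parts.id | parts.code
50 | Z1
1 | X1
7 | Z1
After ORDER BY (3 rows):
parts.id | parts.code
1 | X1
7 | Z1
50 | Z1

== RESULT ==
parts.id | parts.code
1 | X1
7 | Z1
50 | Z1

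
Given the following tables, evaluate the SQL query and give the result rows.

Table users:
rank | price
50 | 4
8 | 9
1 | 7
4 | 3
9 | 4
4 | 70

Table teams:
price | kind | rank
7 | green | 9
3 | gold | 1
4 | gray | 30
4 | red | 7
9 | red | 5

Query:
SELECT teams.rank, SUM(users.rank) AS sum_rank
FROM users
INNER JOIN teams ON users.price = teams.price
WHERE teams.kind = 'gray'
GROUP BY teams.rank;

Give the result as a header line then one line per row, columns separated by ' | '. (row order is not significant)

== RESULT ==
teams.rank | sum_rank
30 | 59

Derivation:
After JOIN teams (7 rows):
users.rank | users.price | teams.price | teams.kind | teams.rank
50 | 4 | 4 | gray | 30
50 | 4 | 4 | red | 7
8 | 9 | 9 | red | 5
1 | 7 | 7 | green | 9
4 | 3 | 3 | gold | 1
9 | 4 | 4 | gray | 30
9 | 4 | 4 | red | 7
After WHERE (2 rows):
users.rank | users.price | teams.price | teams.kind | teams.rank
50 | 4 | 4 | gray | 30
9 | 4 | 4 | gray | 30
After GROUP BY (1 rows):
teams.rank | sum_rank
30 | 59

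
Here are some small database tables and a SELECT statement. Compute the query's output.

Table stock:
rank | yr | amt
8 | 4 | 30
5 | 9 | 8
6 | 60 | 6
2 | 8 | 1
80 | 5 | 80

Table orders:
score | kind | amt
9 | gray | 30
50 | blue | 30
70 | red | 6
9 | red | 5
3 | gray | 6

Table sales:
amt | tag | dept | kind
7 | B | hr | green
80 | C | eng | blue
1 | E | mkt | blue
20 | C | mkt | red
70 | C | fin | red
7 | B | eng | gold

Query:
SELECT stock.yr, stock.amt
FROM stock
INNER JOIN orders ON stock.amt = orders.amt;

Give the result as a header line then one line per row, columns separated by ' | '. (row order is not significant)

After JOIN orders (4 rows):
stock.rank | stock.yr | stock.amt | orders.score | orders.kind | orders.amt
8 | 4 | 30 | 9 | gray | 30
8 | 4 | 30 | 50 | blue | 30
6 | 60 | 6 | 70 | red | 6
6 | 60 | 6 | 3 | gray | 6
After SELECT (4 rows):
stock.yr | stock.amt
4 | 30
4 | 30
60 | 6
60 | 6

== RESULT ==
stock.yr | stock.amt
4 | 30
4 | 30
60 | 6
60 | 6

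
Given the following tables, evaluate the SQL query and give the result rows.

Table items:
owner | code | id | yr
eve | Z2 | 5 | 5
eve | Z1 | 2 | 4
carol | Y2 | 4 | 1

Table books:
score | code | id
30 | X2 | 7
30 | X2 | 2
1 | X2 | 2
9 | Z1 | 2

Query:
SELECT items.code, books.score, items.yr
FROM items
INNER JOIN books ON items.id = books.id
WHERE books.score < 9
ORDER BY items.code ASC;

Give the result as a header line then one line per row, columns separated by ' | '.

== RESULT ==
items.code | books.score | items.yr
Z1 | 1 | 4

Derivation:
After JOIN books (3 rows):
items.owner | items.code | items.id | items.yr | books.score | books.code | books.id
eve | Z1 | 2 | 4 | 30 | X2 | 2
eve | Z1 | 2 | 4 | 1 | X2 | 2
eve | Z1 | 2 | 4 | 9 | Z1 | 2
After WHERE (1 rows):
items.owner | items.code | items.id | items.yr | books.score | books.code | books.id
eve | Z1 | 2 | 4 | 1 | X2 | 2
After SELECT (1 rows):
items.code | books.score | items.yr
Z1 | 1 | 4
After ORDER BY (1 rows):
items.code | books.score | items.yr
Z1 | 1 | 4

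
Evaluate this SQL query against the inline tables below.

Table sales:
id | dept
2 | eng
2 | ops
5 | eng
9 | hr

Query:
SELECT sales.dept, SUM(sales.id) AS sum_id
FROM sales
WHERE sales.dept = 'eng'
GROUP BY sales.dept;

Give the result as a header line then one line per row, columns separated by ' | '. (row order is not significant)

After WHERE (2 rows):
sales.id | sales.dept
2 | eng
5 | eng
After GROUP BY (1 rows):
sales.dept | sum_id
eng | 7

== RESULT ==
sales.dept | sum_id
eng | 7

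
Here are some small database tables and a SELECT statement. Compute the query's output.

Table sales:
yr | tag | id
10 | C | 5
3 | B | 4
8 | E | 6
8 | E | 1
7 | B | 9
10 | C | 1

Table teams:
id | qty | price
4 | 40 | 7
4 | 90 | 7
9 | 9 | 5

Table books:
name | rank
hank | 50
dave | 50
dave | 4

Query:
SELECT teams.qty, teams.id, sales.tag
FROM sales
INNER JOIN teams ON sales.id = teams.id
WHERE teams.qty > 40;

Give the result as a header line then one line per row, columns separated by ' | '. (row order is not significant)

== RESULT ==
teams.qty | teams.id | sales.tag
90 | 4 | B

Derivation:
After JOIN teams (3 rows):
sales.yr | sales.tag | sales.id | teams.id | teams.qty | teams.price
3 | B | 4 | 4 | 40 | 7
3 | B | 4 | 4 | 90 | 7
7 | B | 9 | 9 | 9 | 5
After WHERE (1 rows):
sales.yr | sales.tag | sales.id | teams.id | teams.qty | teams.price
3 | B | 4 | 4 | 90 | 7
After SELECT (1 rows):
teams.qty | teams.id | sales.tag
90 | 4 | B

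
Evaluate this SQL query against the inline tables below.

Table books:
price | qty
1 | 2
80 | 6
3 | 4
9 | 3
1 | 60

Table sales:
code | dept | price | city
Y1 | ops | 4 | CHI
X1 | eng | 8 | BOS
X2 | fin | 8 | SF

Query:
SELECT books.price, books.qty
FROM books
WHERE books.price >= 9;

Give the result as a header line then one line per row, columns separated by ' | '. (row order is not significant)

== RESULT ==
books.price | books.qty
80 | 6
9 | 3

Derivation:
After WHERE (2 rows):
books.price | books.qty
80 | 6
9 | 3
After SELECT (2 rows):
books.price | books.qty
80 | 6
9 | 3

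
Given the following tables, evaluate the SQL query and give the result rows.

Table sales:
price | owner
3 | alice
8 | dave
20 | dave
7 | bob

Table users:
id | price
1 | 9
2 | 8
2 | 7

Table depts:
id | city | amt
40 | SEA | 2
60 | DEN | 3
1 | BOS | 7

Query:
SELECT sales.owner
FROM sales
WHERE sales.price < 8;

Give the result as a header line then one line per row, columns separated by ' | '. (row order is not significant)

== RESULT ==
sales.owner
alice
bob

Derivation:
After WHERE (2 rows):
sales.price | sales.owner
3 | alice
7 | bob
After SELECT (2 rows):
sales.owner
alice
bob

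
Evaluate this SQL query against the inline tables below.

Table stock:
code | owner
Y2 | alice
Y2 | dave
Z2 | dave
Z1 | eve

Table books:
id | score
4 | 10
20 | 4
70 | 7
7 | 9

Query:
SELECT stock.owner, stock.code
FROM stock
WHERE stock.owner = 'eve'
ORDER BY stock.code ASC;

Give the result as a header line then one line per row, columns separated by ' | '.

== RESULT ==
stock.owner | stock.code
eve | Z1

Derivation:
After WHERE (1 rows):
stock.code | stock.owner
Z1 | eve
After SELECT (1 rows):
stock.owner | stock.code
eve | Z1
After ORDER BY (1 rows):
stock.owner | stock.code
eve | Z1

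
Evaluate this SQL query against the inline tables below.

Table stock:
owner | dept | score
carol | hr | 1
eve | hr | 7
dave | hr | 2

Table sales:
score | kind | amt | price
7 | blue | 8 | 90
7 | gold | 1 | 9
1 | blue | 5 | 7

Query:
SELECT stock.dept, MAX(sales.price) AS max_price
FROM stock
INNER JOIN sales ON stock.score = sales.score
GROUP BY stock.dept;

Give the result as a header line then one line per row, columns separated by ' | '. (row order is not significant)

== RESULT ==
stock.dept | max_price
hr | 90

Derivation:
After JOIN sales (3 rows):
stock.owner | stock.dept | stock.score | sales.score | sales.kind | sales.amt | sales.price
carol | hr | 1 | 1 | blue | 5 | 7
eve | hr | 7 | 7 | blue | 8 | 90
eve | hr | 7 | 7 | gold | 1 | 9
After GROUP BY (1 rows):
stock.dept | max_price
hr | 90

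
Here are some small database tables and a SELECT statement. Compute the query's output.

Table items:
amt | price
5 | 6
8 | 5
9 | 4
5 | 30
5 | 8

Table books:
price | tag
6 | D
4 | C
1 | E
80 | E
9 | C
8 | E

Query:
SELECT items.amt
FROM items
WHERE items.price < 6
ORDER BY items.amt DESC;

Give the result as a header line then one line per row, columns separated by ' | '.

After WHERE (2 rows):
items.amt | items.price
8 | 5
9 | 4
After SELECT (2 rows):
items.amt
8
9
After ORDER BY (2 rows):
items.amt
9
8

== RESULT ==
items.amt
9
8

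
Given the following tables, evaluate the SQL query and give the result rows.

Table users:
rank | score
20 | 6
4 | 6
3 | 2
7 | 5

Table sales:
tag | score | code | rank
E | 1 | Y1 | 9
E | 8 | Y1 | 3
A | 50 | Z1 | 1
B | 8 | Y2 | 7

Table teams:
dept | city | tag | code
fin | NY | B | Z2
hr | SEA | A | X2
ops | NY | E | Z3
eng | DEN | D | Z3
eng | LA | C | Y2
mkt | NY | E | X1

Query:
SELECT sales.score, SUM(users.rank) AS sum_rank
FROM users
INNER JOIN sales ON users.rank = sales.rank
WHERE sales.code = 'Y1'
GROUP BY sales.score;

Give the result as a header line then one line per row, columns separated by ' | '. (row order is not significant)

== RESULT ==
sales.score | sum_rank
8 | 3

Derivation:
After JOIN sales (2 rows):
users.rank | users.score | sales.tag | sales.score | sales.code | sales.rank
3 | 2 | E | 8 | Y1 | 3
7 | 5 | B | 8 | Y2 | 7
After WHERE (1 rows):
users.rank | users.score | sales.tag | sales.score | sales.code | sales.rank
3 | 2 | E | 8 | Y1 | 3
After GROUP BY (1 rows):
sales.score | sum_rank
8 | 3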